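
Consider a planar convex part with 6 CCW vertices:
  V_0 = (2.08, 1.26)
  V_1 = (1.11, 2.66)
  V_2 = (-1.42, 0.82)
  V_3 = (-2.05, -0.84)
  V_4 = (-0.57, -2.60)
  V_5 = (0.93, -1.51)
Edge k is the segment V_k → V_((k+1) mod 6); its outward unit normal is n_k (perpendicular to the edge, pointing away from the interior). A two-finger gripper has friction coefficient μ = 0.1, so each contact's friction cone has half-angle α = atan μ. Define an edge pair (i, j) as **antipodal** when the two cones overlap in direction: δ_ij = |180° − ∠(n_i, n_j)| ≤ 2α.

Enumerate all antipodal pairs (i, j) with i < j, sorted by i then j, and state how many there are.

α = atan 0.1 = 5.71°;  2α = 11.42°
n_0 = (+0.8220, +0.5695)
n_1 = (-0.5882, +0.8087)
n_2 = (-0.9349, +0.3548)
n_3 = (-0.7654, -0.6436)
n_4 = (+0.5879, -0.8090)
n_5 = (+0.9236, -0.3834)
  (0,1): δ = 88.69°  ·
  (0,2): δ = 55.50°  ·
  (0,3): δ = 5.34°  ✓
  (0,4): δ = 91.29°  ·
  (0,5): δ = 122.74°  ·
  (1,2): δ = 146.81°  ·
  (1,3): δ = 85.97°  ·
  (1,4): δ = 0.02°  ✓
  (1,5): δ = 31.43°  ·
  (2,3): δ = 119.16°  ·
  (2,4): δ = 33.21°  ·
  (2,5): δ = 1.76°  ✓
  (3,4): δ = 94.06°  ·
  (3,5): δ = 62.61°  ·
  (4,5): δ = 148.55°  ·
antipodal pairs: 3

count = 3; pairs: (0,3), (1,4), (2,5)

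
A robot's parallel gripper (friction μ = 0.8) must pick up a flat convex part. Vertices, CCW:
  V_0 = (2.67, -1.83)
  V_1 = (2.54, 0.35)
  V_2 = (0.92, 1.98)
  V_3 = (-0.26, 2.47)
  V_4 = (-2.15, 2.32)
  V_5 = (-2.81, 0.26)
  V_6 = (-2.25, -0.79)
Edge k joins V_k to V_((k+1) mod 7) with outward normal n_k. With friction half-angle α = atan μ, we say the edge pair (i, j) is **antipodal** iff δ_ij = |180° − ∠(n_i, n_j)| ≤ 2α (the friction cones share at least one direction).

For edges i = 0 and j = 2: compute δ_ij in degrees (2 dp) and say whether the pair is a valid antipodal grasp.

α = atan 0.8 = 38.66°;  2α = 77.32°
edge 0: e_0 = (-0.13, +2.18);  n_0 = (+0.9982, +0.0595)
edge 2: e_2 = (-1.18, +0.49);  n_2 = (+0.3835, +0.9235)
∠(n_0, n_2) = 64.04°
δ = |180° − 64.04°| = 115.96°
115.96° > 2α = 77.32°  →  invalid

δ = 115.96°, invalid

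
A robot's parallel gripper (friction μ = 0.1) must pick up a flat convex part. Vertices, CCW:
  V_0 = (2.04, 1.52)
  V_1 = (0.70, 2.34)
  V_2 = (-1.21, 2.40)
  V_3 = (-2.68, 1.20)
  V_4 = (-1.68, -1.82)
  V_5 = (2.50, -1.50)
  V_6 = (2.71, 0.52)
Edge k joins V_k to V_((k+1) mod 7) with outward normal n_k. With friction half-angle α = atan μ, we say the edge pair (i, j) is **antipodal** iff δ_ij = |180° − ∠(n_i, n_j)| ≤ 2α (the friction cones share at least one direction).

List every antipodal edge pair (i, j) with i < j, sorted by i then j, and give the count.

count = 1; pairs: (1,4)

α = atan 0.1 = 5.71°;  2α = 11.42°
n_0 = (+0.5220, +0.8530)
n_1 = (+0.0314, +0.9995)
n_2 = (-0.6324, +0.7747)
n_3 = (-0.9493, -0.3143)
n_4 = (+0.0763, -0.9971)
n_5 = (+0.9946, -0.1034)
n_6 = (+0.8308, +0.5566)
  (0,1): δ = 150.34°  ·
  (0,2): δ = 109.31°  ·
  (0,3): δ = 40.21°  ·
  (0,4): δ = 35.84°  ·
  (0,5): δ = 115.53°  ·
  (0,6): δ = 155.29°  ·
  (1,2): δ = 138.98°  ·
  (1,3): δ = 69.88°  ·
  (1,4): δ = 6.18°  ✓
  (1,5): δ = 85.86°  ·
  (1,6): δ = 125.62°  ·
  (2,3): δ = 110.90°  ·
  (2,4): δ = 34.85°  ·
  (2,5): δ = 44.84°  ·
  (2,6): δ = 84.60°  ·
  (3,4): δ = 103.94°  ·
  (3,5): δ = 24.26°  ·
  (3,6): δ = 15.50°  ·
  (4,5): δ = 100.31°  ·
  (4,6): δ = 60.56°  ·
  (5,6): δ = 140.24°  ·
antipodal pairs: 1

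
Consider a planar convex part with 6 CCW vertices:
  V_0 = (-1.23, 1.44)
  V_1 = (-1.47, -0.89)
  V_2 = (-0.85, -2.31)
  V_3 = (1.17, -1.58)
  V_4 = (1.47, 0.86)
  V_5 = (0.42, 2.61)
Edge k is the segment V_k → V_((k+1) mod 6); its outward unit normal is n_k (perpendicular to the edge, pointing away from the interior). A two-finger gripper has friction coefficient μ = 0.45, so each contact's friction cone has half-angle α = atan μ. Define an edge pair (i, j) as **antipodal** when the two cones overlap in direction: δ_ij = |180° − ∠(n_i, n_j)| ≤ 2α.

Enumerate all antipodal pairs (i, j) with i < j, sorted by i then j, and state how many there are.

α = atan 0.45 = 24.23°;  2α = 48.46°
n_0 = (-0.9947, +0.1025)
n_1 = (-0.9165, -0.4001)
n_2 = (+0.3399, -0.9405)
n_3 = (+0.9925, -0.1220)
n_4 = (+0.8575, +0.5145)
n_5 = (-0.5784, +0.8157)
  (0,1): δ = 150.53°  ·
  (0,2): δ = 64.25°  ·
  (0,3): δ = 1.13°  ✓
  (0,4): δ = 36.84°  ✓
  (0,5): δ = 131.22°  ·
  (1,2): δ = 93.72°  ·
  (1,3): δ = 30.60°  ✓
  (1,4): δ = 7.38°  ✓
  (1,5): δ = 101.75°  ·
  (2,3): δ = 116.88°  ·
  (2,4): δ = 78.91°  ·
  (2,5): δ = 15.47°  ✓
  (3,4): δ = 142.03°  ·
  (3,5): δ = 47.65°  ✓
  (4,5): δ = 85.62°  ·
antipodal pairs: 6

count = 6; pairs: (0,3), (0,4), (1,3), (1,4), (2,5), (3,5)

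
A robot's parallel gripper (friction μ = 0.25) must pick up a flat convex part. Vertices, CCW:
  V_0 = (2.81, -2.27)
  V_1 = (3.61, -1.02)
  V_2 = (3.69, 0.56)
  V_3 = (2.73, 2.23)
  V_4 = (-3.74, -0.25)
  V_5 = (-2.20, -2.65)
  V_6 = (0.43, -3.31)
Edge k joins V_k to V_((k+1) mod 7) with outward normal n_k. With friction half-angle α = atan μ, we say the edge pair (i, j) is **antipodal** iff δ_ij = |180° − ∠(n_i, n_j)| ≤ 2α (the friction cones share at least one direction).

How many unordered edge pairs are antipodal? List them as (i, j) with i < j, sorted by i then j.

count = 2; pairs: (2,4), (3,6)

α = atan 0.25 = 14.04°;  2α = 28.07°
n_0 = (+0.8423, -0.5391)
n_1 = (+0.9987, -0.0506)
n_2 = (+0.8670, +0.4984)
n_3 = (-0.3579, +0.9338)
n_4 = (-0.8416, -0.5400)
n_5 = (-0.2434, -0.9699)
n_6 = (+0.4004, -0.9163)
  (0,1): δ = 150.28°  ·
  (0,2): δ = 117.49°  ·
  (0,3): δ = 36.41°  ·
  (0,4): δ = 65.31°  ·
  (0,5): δ = 108.53°  ·
  (0,6): δ = 146.22°  ·
  (1,2): δ = 147.21°  ·
  (1,3): δ = 66.13°  ·
  (1,4): δ = 35.59°  ·
  (1,5): δ = 78.81°  ·
  (1,6): δ = 116.50°  ·
  (2,3): δ = 98.92°  ·
  (2,4): δ = 2.79°  ✓
  (2,5): δ = 46.02°  ·
  (2,6): δ = 83.71°  ·
  (3,4): δ = 78.29°  ·
  (3,5): δ = 35.06°  ·
  (3,6): δ = 2.63°  ✓
  (4,5): δ = 136.77°  ·
  (4,6): δ = 99.08°  ·
  (5,6): δ = 142.31°  ·
antipodal pairs: 2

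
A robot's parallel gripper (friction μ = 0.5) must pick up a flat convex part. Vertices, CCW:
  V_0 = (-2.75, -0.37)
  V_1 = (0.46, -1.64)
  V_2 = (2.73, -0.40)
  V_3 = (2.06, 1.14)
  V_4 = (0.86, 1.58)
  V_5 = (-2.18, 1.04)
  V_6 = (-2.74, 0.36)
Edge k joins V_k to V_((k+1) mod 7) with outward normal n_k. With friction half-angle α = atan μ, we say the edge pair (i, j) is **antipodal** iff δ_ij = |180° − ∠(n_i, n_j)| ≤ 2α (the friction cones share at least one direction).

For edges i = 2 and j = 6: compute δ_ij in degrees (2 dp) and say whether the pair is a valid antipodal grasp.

δ = 24.30°, valid

α = atan 0.5 = 26.57°;  2α = 53.13°
edge 2: e_2 = (-0.67, +1.54);  n_2 = (+0.9170, +0.3989)
edge 6: e_6 = (-0.01, -0.73);  n_6 = (-0.9999, +0.0137)
∠(n_2, n_6) = 155.70°
δ = |180° − 155.70°| = 24.30°
24.30° ≤ 2α = 53.13°  →  valid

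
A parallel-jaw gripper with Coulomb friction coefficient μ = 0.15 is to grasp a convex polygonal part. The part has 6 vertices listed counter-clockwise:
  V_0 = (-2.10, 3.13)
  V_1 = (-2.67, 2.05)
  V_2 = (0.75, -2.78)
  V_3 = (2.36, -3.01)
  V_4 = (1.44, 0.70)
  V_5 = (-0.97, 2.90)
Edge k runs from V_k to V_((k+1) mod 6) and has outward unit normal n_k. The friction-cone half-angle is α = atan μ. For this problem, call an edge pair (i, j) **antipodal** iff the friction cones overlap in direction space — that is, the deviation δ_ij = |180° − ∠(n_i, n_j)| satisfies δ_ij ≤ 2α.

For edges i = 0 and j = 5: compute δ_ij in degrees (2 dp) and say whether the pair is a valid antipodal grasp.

α = atan 0.15 = 8.53°;  2α = 17.06°
edge 0: e_0 = (-0.57, -1.08);  n_0 = (-0.8844, +0.4668)
edge 5: e_5 = (-1.13, +0.23);  n_5 = (+0.1995, +0.9799)
∠(n_0, n_5) = 73.68°
δ = |180° − 73.68°| = 106.32°
106.32° > 2α = 17.06°  →  invalid

δ = 106.32°, invalid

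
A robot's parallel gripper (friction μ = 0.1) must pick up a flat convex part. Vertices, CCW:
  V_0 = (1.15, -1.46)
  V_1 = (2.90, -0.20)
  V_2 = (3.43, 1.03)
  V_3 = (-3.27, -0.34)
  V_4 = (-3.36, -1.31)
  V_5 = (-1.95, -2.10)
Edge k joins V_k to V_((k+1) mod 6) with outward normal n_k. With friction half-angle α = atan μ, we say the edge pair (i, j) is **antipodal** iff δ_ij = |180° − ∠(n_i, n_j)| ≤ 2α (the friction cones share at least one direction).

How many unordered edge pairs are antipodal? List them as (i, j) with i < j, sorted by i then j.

count = 1; pairs: (2,5)

α = atan 0.1 = 5.71°;  2α = 11.42°
n_0 = (+0.5843, -0.8115)
n_1 = (+0.9184, -0.3957)
n_2 = (-0.2003, +0.9797)
n_3 = (-0.9957, +0.0924)
n_4 = (-0.4888, -0.8724)
n_5 = (+0.2022, -0.9793)
  (0,1): δ = 149.06°  ·
  (0,2): δ = 24.20°  ·
  (0,3): δ = 48.95°  ·
  (0,4): δ = 114.98°  ·
  (0,5): δ = 155.91°  ·
  (1,2): δ = 55.13°  ·
  (1,3): δ = 18.01°  ·
  (1,4): δ = 84.05°  ·
  (1,5): δ = 124.98°  ·
  (2,3): δ = 106.86°  ·
  (2,4): δ = 40.82°  ·
  (2,5): δ = 0.11°  ✓
  (3,4): δ = 113.96°  ·
  (3,5): δ = 73.03°  ·
  (4,5): δ = 139.07°  ·
antipodal pairs: 1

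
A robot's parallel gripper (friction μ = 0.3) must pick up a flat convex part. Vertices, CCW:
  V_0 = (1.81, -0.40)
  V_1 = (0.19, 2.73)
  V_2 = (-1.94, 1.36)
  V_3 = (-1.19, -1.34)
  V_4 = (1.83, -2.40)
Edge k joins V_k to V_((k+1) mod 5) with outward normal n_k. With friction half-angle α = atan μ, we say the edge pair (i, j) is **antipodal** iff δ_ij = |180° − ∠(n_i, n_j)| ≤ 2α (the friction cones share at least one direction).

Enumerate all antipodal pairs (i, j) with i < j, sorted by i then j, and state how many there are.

α = atan 0.3 = 16.70°;  2α = 33.40°
n_0 = (+0.8881, +0.4597)
n_1 = (-0.5410, +0.8411)
n_2 = (-0.9635, -0.2676)
n_3 = (-0.3312, -0.9436)
n_4 = (+1.0000, +0.0100)
  (0,1): δ = 84.62°  ·
  (0,2): δ = 11.84°  ✓
  (0,3): δ = 43.29°  ·
  (0,4): δ = 153.21°  ·
  (1,2): δ = 107.22°  ·
  (1,3): δ = 52.09°  ·
  (1,4): δ = 57.82°  ·
  (2,3): δ = 124.86°  ·
  (2,4): δ = 14.95°  ✓
  (3,4): δ = 70.09°  ·
antipodal pairs: 2

count = 2; pairs: (0,2), (2,4)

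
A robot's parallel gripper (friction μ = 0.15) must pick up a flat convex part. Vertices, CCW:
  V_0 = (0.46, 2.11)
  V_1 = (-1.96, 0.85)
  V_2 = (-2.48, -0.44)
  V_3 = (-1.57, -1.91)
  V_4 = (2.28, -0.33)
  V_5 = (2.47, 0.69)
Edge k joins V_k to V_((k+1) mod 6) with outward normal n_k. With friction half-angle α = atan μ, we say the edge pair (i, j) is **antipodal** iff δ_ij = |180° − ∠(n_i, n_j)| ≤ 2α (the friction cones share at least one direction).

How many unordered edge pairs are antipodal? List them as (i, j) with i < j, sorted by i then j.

α = atan 0.15 = 8.53°;  2α = 17.06°
n_0 = (-0.4618, +0.8870)
n_1 = (-0.9275, +0.3739)
n_2 = (-0.8503, -0.5264)
n_3 = (+0.3797, -0.9251)
n_4 = (+0.9831, -0.1831)
n_5 = (+0.5770, +0.8167)
  (0,1): δ = 139.46°  ·
  (0,2): δ = 85.74°  ·
  (0,3): δ = 5.19°  ✓
  (0,4): δ = 51.94°  ·
  (0,5): δ = 117.26°  ·
  (1,2): δ = 126.29°  ·
  (1,3): δ = 45.73°  ·
  (1,4): δ = 11.40°  ✓
  (1,5): δ = 76.71°  ·
  (2,3): δ = 99.45°  ·
  (2,4): δ = 42.31°  ·
  (2,5): δ = 23.00°  ·
  (3,4): δ = 122.86°  ·
  (3,5): δ = 57.55°  ·
  (4,5): δ = 114.69°  ·
antipodal pairs: 2

count = 2; pairs: (0,3), (1,4)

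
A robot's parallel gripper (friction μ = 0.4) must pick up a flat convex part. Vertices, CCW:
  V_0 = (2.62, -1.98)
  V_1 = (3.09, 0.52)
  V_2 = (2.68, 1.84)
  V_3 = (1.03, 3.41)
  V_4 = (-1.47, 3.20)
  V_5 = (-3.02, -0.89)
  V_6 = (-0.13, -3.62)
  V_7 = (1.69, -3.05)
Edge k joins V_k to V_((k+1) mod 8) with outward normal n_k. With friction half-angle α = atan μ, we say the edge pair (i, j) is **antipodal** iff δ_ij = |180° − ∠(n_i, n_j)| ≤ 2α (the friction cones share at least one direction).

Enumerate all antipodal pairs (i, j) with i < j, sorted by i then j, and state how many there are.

α = atan 0.4 = 21.80°;  2α = 43.60°
n_0 = (+0.9828, -0.1848)
n_1 = (+0.9550, +0.2966)
n_2 = (+0.6893, +0.7245)
n_3 = (-0.0837, +0.9965)
n_4 = (-0.9351, +0.3544)
n_5 = (-0.6867, -0.7269)
n_6 = (+0.2989, -0.9543)
n_7 = (+0.7548, -0.6560)
  (0,1): δ = 152.10°  ·
  (0,2): δ = 122.93°  ·
  (0,3): δ = 74.55°  ·
  (0,4): δ = 10.11°  ✓
  (0,5): δ = 57.28°  ·
  (0,6): δ = 118.04°  ·
  (0,7): δ = 149.65°  ·
  (1,2): δ = 150.83°  ·
  (1,3): δ = 102.45°  ·
  (1,4): δ = 38.01°  ✓
  (1,5): δ = 29.38°  ✓
  (1,6): δ = 90.13°  ·
  (1,7): δ = 121.75°  ·
  (2,3): δ = 131.62°  ·
  (2,4): δ = 67.18°  ·
  (2,5): δ = 0.21°  ✓
  (2,6): δ = 60.97°  ·
  (2,7): δ = 92.58°  ·
  (3,4): δ = 115.56°  ·
  (3,5): δ = 48.17°  ·
  (3,6): δ = 12.59°  ✓
  (3,7): δ = 44.20°  ·
  (4,5): δ = 112.61°  ·
  (4,6): δ = 51.85°  ·
  (4,7): δ = 20.24°  ✓
  (5,6): δ = 119.24°  ·
  (5,7): δ = 87.63°  ·
  (6,7): δ = 148.39°  ·
antipodal pairs: 6

count = 6; pairs: (0,4), (1,4), (1,5), (2,5), (3,6), (4,7)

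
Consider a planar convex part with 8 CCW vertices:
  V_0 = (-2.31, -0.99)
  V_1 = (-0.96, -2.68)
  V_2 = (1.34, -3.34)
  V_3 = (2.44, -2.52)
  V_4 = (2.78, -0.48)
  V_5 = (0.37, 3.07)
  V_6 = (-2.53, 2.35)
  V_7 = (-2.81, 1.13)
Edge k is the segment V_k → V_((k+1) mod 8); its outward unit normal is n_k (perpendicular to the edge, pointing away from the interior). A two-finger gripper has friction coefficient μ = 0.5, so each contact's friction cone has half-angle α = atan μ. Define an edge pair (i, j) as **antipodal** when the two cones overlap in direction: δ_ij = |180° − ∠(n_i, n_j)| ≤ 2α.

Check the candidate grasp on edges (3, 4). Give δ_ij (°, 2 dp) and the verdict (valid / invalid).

δ = 136.37°, invalid

α = atan 0.5 = 26.57°;  2α = 53.13°
edge 3: e_3 = (+0.34, +2.04);  n_3 = (+0.9864, -0.1644)
edge 4: e_4 = (-2.41, +3.55);  n_4 = (+0.8274, +0.5617)
∠(n_3, n_4) = 43.63°
δ = |180° − 43.63°| = 136.37°
136.37° > 2α = 53.13°  →  invalid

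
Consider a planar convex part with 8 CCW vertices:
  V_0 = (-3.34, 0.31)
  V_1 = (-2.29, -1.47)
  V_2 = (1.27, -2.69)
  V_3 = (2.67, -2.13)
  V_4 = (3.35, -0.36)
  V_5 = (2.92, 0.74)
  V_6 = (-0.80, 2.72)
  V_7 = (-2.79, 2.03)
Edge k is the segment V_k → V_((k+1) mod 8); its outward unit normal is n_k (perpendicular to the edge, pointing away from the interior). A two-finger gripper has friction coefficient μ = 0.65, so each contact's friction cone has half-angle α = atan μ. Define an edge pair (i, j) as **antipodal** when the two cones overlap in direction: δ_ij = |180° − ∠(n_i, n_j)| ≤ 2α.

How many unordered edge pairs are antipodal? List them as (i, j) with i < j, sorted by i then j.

count = 12; pairs: (0,3), (0,4), (0,5), (1,4), (1,5), (1,6), (2,5), (2,6), (2,7), (3,6), (3,7), (4,7)

α = atan 0.65 = 33.02°;  2α = 66.05°
n_0 = (-0.8613, -0.5081)
n_1 = (-0.3242, -0.9460)
n_2 = (+0.3714, -0.9285)
n_3 = (+0.9335, -0.3586)
n_4 = (+0.9314, +0.3641)
n_5 = (+0.4698, +0.8827)
n_6 = (-0.3276, +0.9448)
n_7 = (-0.9525, +0.3046)
  (0,1): δ = 139.45°  ·
  (0,2): δ = 98.73°  ·
  (0,3): δ = 51.55°  ✓
  (0,4): δ = 9.18°  ✓
  (0,5): δ = 31.44°  ✓
  (0,6): δ = 78.59°  ·
  (0,7): δ = 131.73°  ·
  (1,2): δ = 139.28°  ·
  (1,3): δ = 92.10°  ·
  (1,4): δ = 49.73°  ✓
  (1,5): δ = 9.11°  ✓
  (1,6): δ = 38.04°  ✓
  (1,7): δ = 91.18°  ·
  (2,3): δ = 132.82°  ·
  (2,4): δ = 90.45°  ·
  (2,5): δ = 49.83°  ✓
  (2,6): δ = 2.68°  ✓
  (2,7): δ = 50.47°  ✓
  (3,4): δ = 137.63°  ·
  (3,5): δ = 97.01°  ·
  (3,6): δ = 49.86°  ✓
  (3,7): δ = 3.28°  ✓
  (4,5): δ = 139.38°  ·
  (4,6): δ = 92.23°  ·
  (4,7): δ = 39.08°  ✓
  (5,6): δ = 132.85°  ·
  (5,7): δ = 79.71°  ·
  (6,7): δ = 126.86°  ·
antipodal pairs: 12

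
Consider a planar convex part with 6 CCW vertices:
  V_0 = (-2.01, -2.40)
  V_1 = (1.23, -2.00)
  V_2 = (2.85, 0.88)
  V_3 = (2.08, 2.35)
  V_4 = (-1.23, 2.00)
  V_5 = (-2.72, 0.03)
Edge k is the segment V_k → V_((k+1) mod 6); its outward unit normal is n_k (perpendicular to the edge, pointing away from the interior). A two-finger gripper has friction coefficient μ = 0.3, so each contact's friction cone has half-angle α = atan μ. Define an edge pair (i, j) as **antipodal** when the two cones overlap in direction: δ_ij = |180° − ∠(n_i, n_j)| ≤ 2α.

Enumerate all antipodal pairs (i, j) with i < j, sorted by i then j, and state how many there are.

count = 3; pairs: (0,3), (1,4), (2,5)

α = atan 0.3 = 16.70°;  2α = 33.40°
n_0 = (+0.1225, -0.9925)
n_1 = (+0.8716, -0.4903)
n_2 = (+0.8858, +0.4640)
n_3 = (-0.1052, +0.9945)
n_4 = (-0.7976, +0.6032)
n_5 = (-0.9599, -0.2805)
  (0,1): δ = 126.40°  ·
  (0,2): δ = 69.39°  ·
  (0,3): δ = 1.00°  ✓
  (0,4): δ = 45.86°  ·
  (0,5): δ = 99.25°  ·
  (1,2): δ = 123.00°  ·
  (1,3): δ = 54.61°  ·
  (1,4): δ = 7.74°  ✓
  (1,5): δ = 45.65°  ·
  (2,3): δ = 111.61°  ·
  (2,4): δ = 64.75°  ·
  (2,5): δ = 11.36°  ✓
  (3,4): δ = 133.14°  ·
  (3,5): δ = 79.75°  ·
  (4,5): δ = 126.61°  ·
antipodal pairs: 3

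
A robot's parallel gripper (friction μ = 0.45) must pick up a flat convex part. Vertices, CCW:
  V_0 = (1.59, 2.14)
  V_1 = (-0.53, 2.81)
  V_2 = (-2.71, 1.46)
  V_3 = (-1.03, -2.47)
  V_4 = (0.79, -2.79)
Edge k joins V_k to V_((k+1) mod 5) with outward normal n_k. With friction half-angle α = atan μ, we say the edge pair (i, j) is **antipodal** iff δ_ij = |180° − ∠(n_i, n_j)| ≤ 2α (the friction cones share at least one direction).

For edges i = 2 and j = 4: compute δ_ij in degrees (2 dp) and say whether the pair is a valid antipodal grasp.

δ = 32.36°, valid

α = atan 0.45 = 24.23°;  2α = 48.46°
edge 2: e_2 = (+1.68, -3.93);  n_2 = (-0.9195, -0.3931)
edge 4: e_4 = (+0.80, +4.93);  n_4 = (+0.9871, -0.1602)
∠(n_2, n_4) = 147.64°
δ = |180° − 147.64°| = 32.36°
32.36° ≤ 2α = 48.46°  →  valid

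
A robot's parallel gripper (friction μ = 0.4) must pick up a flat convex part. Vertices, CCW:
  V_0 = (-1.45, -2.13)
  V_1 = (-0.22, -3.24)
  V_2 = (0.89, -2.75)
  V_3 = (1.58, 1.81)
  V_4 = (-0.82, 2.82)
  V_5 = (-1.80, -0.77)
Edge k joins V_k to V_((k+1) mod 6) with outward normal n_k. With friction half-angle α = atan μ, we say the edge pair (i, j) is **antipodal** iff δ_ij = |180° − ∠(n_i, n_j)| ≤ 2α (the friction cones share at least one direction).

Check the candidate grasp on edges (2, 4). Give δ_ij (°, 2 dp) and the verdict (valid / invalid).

α = atan 0.4 = 21.80°;  2α = 43.60°
edge 2: e_2 = (+0.69, +4.56);  n_2 = (+0.9887, -0.1496)
edge 4: e_4 = (-0.98, -3.59);  n_4 = (-0.9647, +0.2633)
∠(n_2, n_4) = 173.34°
δ = |180° − 173.34°| = 6.66°
6.66° ≤ 2α = 43.60°  →  valid

δ = 6.66°, valid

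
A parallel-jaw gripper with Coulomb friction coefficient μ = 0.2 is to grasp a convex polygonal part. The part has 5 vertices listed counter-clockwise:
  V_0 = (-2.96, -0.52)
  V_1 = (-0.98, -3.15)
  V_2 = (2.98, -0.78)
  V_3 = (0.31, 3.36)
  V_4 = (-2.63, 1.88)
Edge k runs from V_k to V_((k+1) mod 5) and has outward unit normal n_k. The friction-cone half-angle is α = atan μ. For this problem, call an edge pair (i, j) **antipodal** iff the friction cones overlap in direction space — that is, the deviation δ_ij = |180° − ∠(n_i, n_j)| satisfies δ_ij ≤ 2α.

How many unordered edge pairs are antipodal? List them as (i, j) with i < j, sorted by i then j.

α = atan 0.2 = 11.31°;  2α = 22.62°
n_0 = (-0.7989, -0.6015)
n_1 = (+0.5135, -0.8581)
n_2 = (+0.8404, +0.5420)
n_3 = (-0.4496, +0.8932)
n_4 = (-0.9907, +0.1362)
  (0,1): δ = 96.07°  ·
  (0,2): δ = 4.16°  ✓
  (0,3): δ = 79.75°  ·
  (0,4): δ = 135.20°  ·
  (1,2): δ = 88.08°  ·
  (1,3): δ = 4.18°  ✓
  (1,4): δ = 51.27°  ·
  (2,3): δ = 96.10°  ·
  (2,4): δ = 40.65°  ·
  (3,4): δ = 124.55°  ·
antipodal pairs: 2

count = 2; pairs: (0,2), (1,3)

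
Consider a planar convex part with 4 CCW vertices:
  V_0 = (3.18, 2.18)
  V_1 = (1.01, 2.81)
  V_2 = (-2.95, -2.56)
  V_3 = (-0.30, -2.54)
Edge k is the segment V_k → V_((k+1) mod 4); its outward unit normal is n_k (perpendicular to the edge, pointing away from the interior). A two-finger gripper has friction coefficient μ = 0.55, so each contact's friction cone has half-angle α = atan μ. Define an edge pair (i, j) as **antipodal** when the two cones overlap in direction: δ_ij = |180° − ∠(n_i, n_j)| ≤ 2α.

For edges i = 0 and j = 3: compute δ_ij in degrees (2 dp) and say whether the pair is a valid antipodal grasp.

δ = 69.79°, invalid

α = atan 0.55 = 28.81°;  2α = 57.62°
edge 0: e_0 = (-2.17, +0.63);  n_0 = (+0.2788, +0.9603)
edge 3: e_3 = (+3.48, +4.72);  n_3 = (+0.8049, -0.5934)
∠(n_0, n_3) = 110.21°
δ = |180° − 110.21°| = 69.79°
69.79° > 2α = 57.62°  →  invalid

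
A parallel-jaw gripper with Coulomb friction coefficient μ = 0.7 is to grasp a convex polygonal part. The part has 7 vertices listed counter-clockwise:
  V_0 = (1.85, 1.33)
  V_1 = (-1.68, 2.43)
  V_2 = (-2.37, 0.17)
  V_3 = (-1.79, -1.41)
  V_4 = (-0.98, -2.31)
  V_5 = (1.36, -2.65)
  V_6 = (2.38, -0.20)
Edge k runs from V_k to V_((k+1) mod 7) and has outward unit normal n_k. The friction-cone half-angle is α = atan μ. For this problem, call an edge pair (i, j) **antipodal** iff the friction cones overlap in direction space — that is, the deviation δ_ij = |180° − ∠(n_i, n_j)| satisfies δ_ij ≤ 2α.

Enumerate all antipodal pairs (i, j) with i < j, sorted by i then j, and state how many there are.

count = 10; pairs: (0,2), (0,3), (0,4), (1,5), (1,6), (2,5), (2,6), (3,5), (3,6), (4,6)

α = atan 0.7 = 34.99°;  2α = 69.98°
n_0 = (+0.2975, +0.9547)
n_1 = (-0.9564, +0.2920)
n_2 = (-0.9387, -0.3446)
n_3 = (-0.7433, -0.6690)
n_4 = (-0.1438, -0.9896)
n_5 = (+0.9232, -0.3843)
n_6 = (+0.9449, +0.3273)
  (0,1): δ = 89.67°  ·
  (0,2): δ = 52.53°  ✓
  (0,3): δ = 30.70°  ✓
  (0,4): δ = 9.04°  ✓
  (0,5): δ = 84.70°  ·
  (0,6): δ = 126.41°  ·
  (1,2): δ = 142.86°  ·
  (1,3): δ = 121.03°  ·
  (1,4): δ = 81.29°  ·
  (1,5): δ = 5.63°  ✓
  (1,6): δ = 36.08°  ✓
  (2,3): δ = 158.17°  ·
  (2,4): δ = 118.42°  ·
  (2,5): δ = 42.76°  ✓
  (2,6): δ = 1.05°  ✓
  (3,4): δ = 140.25°  ·
  (3,5): δ = 64.59°  ✓
  (3,6): δ = 22.88°  ✓
  (4,5): δ = 104.34°  ·
  (4,6): δ = 62.63°  ✓
  (5,6): δ = 138.29°  ·
antipodal pairs: 10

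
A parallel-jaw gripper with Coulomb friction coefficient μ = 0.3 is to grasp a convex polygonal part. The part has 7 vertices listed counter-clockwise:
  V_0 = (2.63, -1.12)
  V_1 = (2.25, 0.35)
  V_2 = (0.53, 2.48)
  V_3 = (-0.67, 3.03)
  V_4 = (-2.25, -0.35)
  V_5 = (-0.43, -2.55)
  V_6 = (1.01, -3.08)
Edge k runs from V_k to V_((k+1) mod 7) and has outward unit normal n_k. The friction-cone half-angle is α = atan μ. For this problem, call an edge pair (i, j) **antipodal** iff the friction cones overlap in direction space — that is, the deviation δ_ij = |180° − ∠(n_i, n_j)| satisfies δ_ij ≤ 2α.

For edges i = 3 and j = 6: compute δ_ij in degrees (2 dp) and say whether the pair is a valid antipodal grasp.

δ = 14.52°, valid

α = atan 0.3 = 16.70°;  2α = 33.40°
edge 3: e_3 = (-1.58, -3.38);  n_3 = (-0.9059, +0.4235)
edge 6: e_6 = (+1.62, +1.96);  n_6 = (+0.7708, -0.6371)
∠(n_3, n_6) = 165.48°
δ = |180° − 165.48°| = 14.52°
14.52° ≤ 2α = 33.40°  →  valid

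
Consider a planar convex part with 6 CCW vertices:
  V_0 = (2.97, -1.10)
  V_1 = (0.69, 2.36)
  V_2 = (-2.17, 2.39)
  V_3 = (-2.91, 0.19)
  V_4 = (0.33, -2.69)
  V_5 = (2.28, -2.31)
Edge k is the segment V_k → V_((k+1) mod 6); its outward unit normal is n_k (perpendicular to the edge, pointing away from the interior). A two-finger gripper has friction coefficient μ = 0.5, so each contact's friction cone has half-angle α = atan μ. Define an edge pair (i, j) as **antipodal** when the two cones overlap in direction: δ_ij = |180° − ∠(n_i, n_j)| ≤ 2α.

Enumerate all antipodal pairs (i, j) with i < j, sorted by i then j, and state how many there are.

α = atan 0.5 = 26.57°;  2α = 53.13°
n_0 = (+0.8350, +0.5502)
n_1 = (+0.0105, +0.9999)
n_2 = (-0.9478, +0.3188)
n_3 = (-0.6644, -0.7474)
n_4 = (+0.1913, -0.9815)
n_5 = (+0.8687, -0.4954)
  (0,1): δ = 123.98°  ·
  (0,2): δ = 51.97°  ✓
  (0,3): δ = 14.98°  ✓
  (0,4): δ = 67.64°  ·
  (0,5): δ = 116.92°  ·
  (1,2): δ = 107.99°  ·
  (1,3): δ = 41.03°  ✓
  (1,4): δ = 11.63°  ✓
  (1,5): δ = 60.91°  ·
  (2,3): δ = 113.04°  ·
  (2,4): δ = 60.38°  ·
  (2,5): δ = 11.10°  ✓
  (3,4): δ = 127.34°  ·
  (3,5): δ = 78.06°  ·
  (4,5): δ = 130.72°  ·
antipodal pairs: 5

count = 5; pairs: (0,2), (0,3), (1,3), (1,4), (2,5)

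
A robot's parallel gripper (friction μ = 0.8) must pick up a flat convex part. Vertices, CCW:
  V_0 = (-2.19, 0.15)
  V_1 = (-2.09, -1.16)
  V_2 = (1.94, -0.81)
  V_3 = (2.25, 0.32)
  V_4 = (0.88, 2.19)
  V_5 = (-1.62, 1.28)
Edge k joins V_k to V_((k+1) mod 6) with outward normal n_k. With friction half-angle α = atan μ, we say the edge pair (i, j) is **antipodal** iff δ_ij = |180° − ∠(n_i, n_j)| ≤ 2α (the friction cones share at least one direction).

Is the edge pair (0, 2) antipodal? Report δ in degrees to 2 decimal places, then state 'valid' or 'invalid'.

α = atan 0.8 = 38.66°;  2α = 77.32°
edge 0: e_0 = (+0.10, -1.31);  n_0 = (-0.9971, -0.0761)
edge 2: e_2 = (+0.31, +1.13);  n_2 = (+0.9644, -0.2646)
∠(n_0, n_2) = 160.29°
δ = |180° − 160.29°| = 19.71°
19.71° ≤ 2α = 77.32°  →  valid

δ = 19.71°, valid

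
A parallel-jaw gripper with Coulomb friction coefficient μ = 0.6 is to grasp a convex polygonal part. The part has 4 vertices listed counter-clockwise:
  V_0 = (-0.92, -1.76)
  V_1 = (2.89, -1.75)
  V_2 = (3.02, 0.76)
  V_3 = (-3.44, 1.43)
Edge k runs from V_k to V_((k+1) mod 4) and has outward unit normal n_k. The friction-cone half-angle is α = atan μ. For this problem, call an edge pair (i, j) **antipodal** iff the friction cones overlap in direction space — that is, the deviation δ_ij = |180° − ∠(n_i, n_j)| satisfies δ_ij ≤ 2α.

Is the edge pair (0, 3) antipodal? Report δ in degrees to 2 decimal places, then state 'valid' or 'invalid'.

α = atan 0.6 = 30.96°;  2α = 61.93°
edge 0: e_0 = (+3.81, +0.01);  n_0 = (+0.0026, -1.0000)
edge 3: e_3 = (+2.52, -3.19);  n_3 = (-0.7847, -0.6199)
∠(n_0, n_3) = 51.84°
δ = |180° − 51.84°| = 128.16°
128.16° > 2α = 61.93°  →  invalid

δ = 128.16°, invalid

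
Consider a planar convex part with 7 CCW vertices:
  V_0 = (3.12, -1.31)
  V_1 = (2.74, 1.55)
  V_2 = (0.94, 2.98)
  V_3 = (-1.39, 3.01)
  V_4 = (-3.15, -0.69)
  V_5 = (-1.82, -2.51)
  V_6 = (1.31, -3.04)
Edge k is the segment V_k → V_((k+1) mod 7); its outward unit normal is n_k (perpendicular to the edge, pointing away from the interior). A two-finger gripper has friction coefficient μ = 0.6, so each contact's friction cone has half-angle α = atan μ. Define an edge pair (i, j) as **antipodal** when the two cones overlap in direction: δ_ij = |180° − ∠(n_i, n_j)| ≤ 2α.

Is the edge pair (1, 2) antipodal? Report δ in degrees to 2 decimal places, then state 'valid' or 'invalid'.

α = atan 0.6 = 30.96°;  2α = 61.93°
edge 1: e_1 = (-1.80, +1.43);  n_1 = (+0.6220, +0.7830)
edge 2: e_2 = (-2.33, +0.03);  n_2 = (+0.0129, +0.9999)
∠(n_1, n_2) = 37.73°
δ = |180° − 37.73°| = 142.27°
142.27° > 2α = 61.93°  →  invalid

δ = 142.27°, invalid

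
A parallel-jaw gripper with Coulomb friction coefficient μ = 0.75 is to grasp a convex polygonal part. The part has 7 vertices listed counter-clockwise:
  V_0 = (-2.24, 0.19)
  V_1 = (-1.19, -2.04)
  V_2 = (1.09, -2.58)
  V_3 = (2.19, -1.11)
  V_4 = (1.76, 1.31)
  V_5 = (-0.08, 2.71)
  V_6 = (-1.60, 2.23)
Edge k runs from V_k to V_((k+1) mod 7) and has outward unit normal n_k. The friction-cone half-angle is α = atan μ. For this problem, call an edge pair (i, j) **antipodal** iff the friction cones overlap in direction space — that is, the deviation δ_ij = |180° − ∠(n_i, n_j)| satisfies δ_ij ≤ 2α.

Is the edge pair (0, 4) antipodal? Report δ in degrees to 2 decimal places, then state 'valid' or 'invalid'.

δ = 27.52°, valid

α = atan 0.75 = 36.87°;  2α = 73.74°
edge 0: e_0 = (+1.05, -2.23);  n_0 = (-0.9047, -0.4260)
edge 4: e_4 = (-1.84, +1.40);  n_4 = (+0.6055, +0.7958)
∠(n_0, n_4) = 152.48°
δ = |180° − 152.48°| = 27.52°
27.52° ≤ 2α = 73.74°  →  valid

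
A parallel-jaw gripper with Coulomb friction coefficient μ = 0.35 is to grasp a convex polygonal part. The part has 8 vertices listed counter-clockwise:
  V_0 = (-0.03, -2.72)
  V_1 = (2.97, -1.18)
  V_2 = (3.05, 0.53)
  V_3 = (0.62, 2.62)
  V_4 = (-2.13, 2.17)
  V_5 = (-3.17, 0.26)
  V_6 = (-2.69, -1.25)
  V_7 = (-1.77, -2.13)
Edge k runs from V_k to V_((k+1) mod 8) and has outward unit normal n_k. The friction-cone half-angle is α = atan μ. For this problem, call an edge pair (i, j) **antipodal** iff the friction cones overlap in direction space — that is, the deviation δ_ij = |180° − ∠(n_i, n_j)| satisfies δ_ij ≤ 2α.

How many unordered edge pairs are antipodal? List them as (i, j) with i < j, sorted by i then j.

count = 8; pairs: (0,3), (0,4), (1,4), (1,5), (2,5), (2,6), (2,7), (3,7)

α = atan 0.35 = 19.29°;  2α = 38.58°
n_0 = (+0.4567, -0.8896)
n_1 = (+0.9989, -0.0467)
n_2 = (+0.6521, +0.7582)
n_3 = (-0.1615, +0.9869)
n_4 = (-0.8782, +0.4782)
n_5 = (-0.9530, -0.3029)
n_6 = (-0.6912, -0.7226)
n_7 = (-0.3211, -0.9470)
  (0,1): δ = 119.85°  ·
  (0,2): δ = 67.87°  ·
  (0,3): δ = 17.88°  ✓
  (0,4): δ = 34.26°  ✓
  (0,5): δ = 80.46°  ·
  (0,6): δ = 109.10°  ·
  (0,7): δ = 134.10°  ·
  (1,2): δ = 128.02°  ·
  (1,3): δ = 78.03°  ·
  (1,4): δ = 25.89°  ✓
  (1,5): δ = 20.31°  ✓
  (1,6): δ = 48.95°  ·
  (1,7): δ = 73.95°  ·
  (2,3): δ = 130.01°  ·
  (2,4): δ = 77.87°  ·
  (2,5): δ = 31.67°  ✓
  (2,6): δ = 3.03°  ✓
  (2,7): δ = 21.97°  ✓
  (3,4): δ = 127.86°  ·
  (3,5): δ = 81.66°  ·
  (3,6): δ = 53.02°  ·
  (3,7): δ = 28.02°  ✓
  (4,5): δ = 133.80°  ·
  (4,6): δ = 105.16°  ·
  (4,7): δ = 80.16°  ·
  (5,6): δ = 151.36°  ·
  (5,7): δ = 126.37°  ·
  (6,7): δ = 155.00°  ·
antipodal pairs: 8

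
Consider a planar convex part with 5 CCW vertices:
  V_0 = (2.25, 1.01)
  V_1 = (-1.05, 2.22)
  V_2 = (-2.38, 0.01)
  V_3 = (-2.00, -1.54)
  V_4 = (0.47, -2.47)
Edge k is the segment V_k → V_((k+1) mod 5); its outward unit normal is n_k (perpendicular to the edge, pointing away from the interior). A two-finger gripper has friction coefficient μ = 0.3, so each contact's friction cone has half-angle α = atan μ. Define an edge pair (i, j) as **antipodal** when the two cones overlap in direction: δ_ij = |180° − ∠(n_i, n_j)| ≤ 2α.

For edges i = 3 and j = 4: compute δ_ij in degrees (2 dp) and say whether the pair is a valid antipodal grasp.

α = atan 0.3 = 16.70°;  2α = 33.40°
edge 3: e_3 = (+2.47, -0.93);  n_3 = (-0.3524, -0.9359)
edge 4: e_4 = (+1.78, +3.48);  n_4 = (+0.8903, -0.4554)
∠(n_3, n_4) = 83.54°
δ = |180° − 83.54°| = 96.46°
96.46° > 2α = 33.40°  →  invalid

δ = 96.46°, invalid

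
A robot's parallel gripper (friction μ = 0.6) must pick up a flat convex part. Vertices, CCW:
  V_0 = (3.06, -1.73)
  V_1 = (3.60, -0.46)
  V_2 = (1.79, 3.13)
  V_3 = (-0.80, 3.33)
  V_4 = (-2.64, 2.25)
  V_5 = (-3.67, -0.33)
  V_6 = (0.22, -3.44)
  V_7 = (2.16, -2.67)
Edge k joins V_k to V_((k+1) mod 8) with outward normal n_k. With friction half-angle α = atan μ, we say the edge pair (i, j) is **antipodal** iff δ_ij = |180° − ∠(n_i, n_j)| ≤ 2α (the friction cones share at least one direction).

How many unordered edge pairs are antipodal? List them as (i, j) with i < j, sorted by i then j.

α = atan 0.6 = 30.96°;  2α = 61.93°
n_0 = (+0.9203, -0.3913)
n_1 = (+0.8929, +0.4502)
n_2 = (+0.0770, +0.9970)
n_3 = (-0.5062, +0.8624)
n_4 = (-0.9287, +0.3708)
n_5 = (-0.6245, -0.7811)
n_6 = (+0.3689, -0.9295)
n_7 = (+0.7223, -0.6916)
  (0,1): δ = 130.21°  ·
  (0,2): δ = 71.38°  ·
  (0,3): δ = 36.55°  ✓
  (0,4): δ = 1.27°  ✓
  (0,5): δ = 74.39°  ·
  (0,6): δ = 134.68°  ·
  (0,7): δ = 159.28°  ·
  (1,2): δ = 121.17°  ·
  (1,3): δ = 86.35°  ·
  (1,4): δ = 48.52°  ✓
  (1,5): δ = 24.60°  ✓
  (1,6): δ = 84.89°  ·
  (1,7): δ = 109.49°  ·
  (2,3): δ = 145.17°  ·
  (2,4): δ = 107.35°  ·
  (2,5): δ = 34.23°  ✓
  (2,6): δ = 26.06°  ✓
  (2,7): δ = 50.66°  ✓
  (3,4): δ = 142.17°  ·
  (3,5): δ = 69.05°  ·
  (3,6): δ = 8.76°  ✓
  (3,7): δ = 15.83°  ✓
  (4,5): δ = 106.88°  ·
  (4,6): δ = 46.59°  ✓
  (4,7): δ = 21.99°  ✓
  (5,6): δ = 119.71°  ·
  (5,7): δ = 95.11°  ·
  (6,7): δ = 155.40°  ·
antipodal pairs: 11

count = 11; pairs: (0,3), (0,4), (1,4), (1,5), (2,5), (2,6), (2,7), (3,6), (3,7), (4,6), (4,7)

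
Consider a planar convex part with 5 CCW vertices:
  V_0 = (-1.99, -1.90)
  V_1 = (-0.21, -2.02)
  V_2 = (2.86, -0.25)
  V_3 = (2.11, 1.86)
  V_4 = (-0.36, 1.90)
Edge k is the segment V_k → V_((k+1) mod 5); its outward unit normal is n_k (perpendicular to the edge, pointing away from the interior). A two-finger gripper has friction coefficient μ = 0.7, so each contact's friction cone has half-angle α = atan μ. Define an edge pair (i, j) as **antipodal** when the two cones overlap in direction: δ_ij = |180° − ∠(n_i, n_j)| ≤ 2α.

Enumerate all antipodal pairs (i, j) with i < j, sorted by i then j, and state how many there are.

α = atan 0.7 = 34.99°;  2α = 69.98°
n_0 = (-0.0673, -0.9977)
n_1 = (+0.4995, -0.8663)
n_2 = (+0.9422, +0.3349)
n_3 = (+0.0162, +0.9999)
n_4 = (-0.9190, +0.3942)
  (0,1): δ = 146.18°  ·
  (0,2): δ = 66.58°  ✓
  (0,3): δ = 2.93°  ✓
  (0,4): δ = 70.64°  ·
  (1,2): δ = 100.40°  ·
  (1,3): δ = 30.89°  ✓
  (1,4): δ = 36.82°  ✓
  (2,3): δ = 110.50°  ·
  (2,4): δ = 42.78°  ✓
  (3,4): δ = 112.29°  ·
antipodal pairs: 5

count = 5; pairs: (0,2), (0,3), (1,3), (1,4), (2,4)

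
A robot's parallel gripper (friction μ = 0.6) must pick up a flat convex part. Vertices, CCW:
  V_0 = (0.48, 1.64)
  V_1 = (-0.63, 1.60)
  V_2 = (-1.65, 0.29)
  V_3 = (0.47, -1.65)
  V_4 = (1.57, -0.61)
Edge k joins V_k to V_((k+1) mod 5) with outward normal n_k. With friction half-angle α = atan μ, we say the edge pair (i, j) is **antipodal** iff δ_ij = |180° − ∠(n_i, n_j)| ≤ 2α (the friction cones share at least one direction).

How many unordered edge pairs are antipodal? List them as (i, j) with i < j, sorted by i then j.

count = 4; pairs: (0,2), (0,3), (1,3), (2,4)

α = atan 0.6 = 30.96°;  2α = 61.93°
n_0 = (-0.0360, +0.9994)
n_1 = (-0.7890, +0.6144)
n_2 = (-0.6751, -0.7377)
n_3 = (+0.6870, -0.7266)
n_4 = (+0.9000, +0.4360)
  (0,1): δ = 129.97°  ·
  (0,2): δ = 44.53°  ✓
  (0,3): δ = 41.33°  ✓
  (0,4): δ = 113.78°  ·
  (1,2): δ = 94.56°  ·
  (1,3): δ = 8.70°  ✓
  (1,4): δ = 63.75°  ·
  (2,3): δ = 94.14°  ·
  (2,4): δ = 21.69°  ✓
  (3,4): δ = 107.55°  ·
antipodal pairs: 4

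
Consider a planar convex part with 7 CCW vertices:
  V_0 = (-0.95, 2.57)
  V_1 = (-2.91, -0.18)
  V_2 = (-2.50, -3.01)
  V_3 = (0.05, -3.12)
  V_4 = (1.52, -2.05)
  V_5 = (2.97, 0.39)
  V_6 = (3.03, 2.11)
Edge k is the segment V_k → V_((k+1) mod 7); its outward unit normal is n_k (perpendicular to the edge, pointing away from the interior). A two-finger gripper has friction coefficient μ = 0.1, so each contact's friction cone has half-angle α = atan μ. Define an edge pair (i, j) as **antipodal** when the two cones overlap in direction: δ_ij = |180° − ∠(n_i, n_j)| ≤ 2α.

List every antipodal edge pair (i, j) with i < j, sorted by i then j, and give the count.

α = atan 0.1 = 5.71°;  2α = 11.42°
n_0 = (-0.8143, +0.5804)
n_1 = (-0.9897, -0.1434)
n_2 = (-0.0431, -0.9991)
n_3 = (+0.5885, -0.8085)
n_4 = (+0.8597, -0.5109)
n_5 = (+0.9994, -0.0349)
n_6 = (+0.1148, +0.9934)
  (0,1): δ = 136.28°  ·
  (0,2): δ = 56.99°  ·
  (0,3): δ = 18.47°  ·
  (0,4): δ = 4.76°  ✓
  (0,5): δ = 33.48°  ·
  (0,6): δ = 118.89°  ·
  (1,2): δ = 100.71°  ·
  (1,3): δ = 62.19°  ·
  (1,4): δ = 38.96°  ·
  (1,5): δ = 10.24°  ✓
  (1,6): δ = 75.16°  ·
  (2,3): δ = 141.48°  ·
  (2,4): δ = 118.25°  ·
  (2,5): δ = 89.53°  ·
  (2,6): δ = 4.12°  ✓
  (3,4): δ = 156.77°  ·
  (3,5): δ = 128.05°  ·
  (3,6): δ = 42.64°  ·
  (4,5): δ = 151.28°  ·
  (4,6): δ = 65.87°  ·
  (5,6): δ = 94.59°  ·
antipodal pairs: 3

count = 3; pairs: (0,4), (1,5), (2,6)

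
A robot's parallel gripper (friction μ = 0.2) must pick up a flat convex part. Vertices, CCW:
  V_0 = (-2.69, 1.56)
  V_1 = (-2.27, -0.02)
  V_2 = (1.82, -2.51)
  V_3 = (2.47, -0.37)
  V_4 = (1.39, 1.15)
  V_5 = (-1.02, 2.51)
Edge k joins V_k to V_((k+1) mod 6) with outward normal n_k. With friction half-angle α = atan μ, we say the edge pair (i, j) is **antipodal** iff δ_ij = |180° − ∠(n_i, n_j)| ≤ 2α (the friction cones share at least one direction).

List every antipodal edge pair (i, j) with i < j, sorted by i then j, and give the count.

α = atan 0.2 = 11.31°;  2α = 22.62°
n_0 = (-0.9664, -0.2569)
n_1 = (-0.5200, -0.8542)
n_2 = (+0.9568, -0.2906)
n_3 = (+0.8152, +0.5792)
n_4 = (+0.4915, +0.8709)
n_5 = (-0.4945, +0.8692)
  (0,1): δ = 136.22°  ·
  (0,2): δ = 31.78°  ·
  (0,3): δ = 20.51°  ✓
  (0,4): δ = 45.68°  ·
  (0,5): δ = 104.75°  ·
  (1,2): δ = 75.56°  ·
  (1,3): δ = 23.27°  ·
  (1,4): δ = 1.90°  ✓
  (1,5): δ = 60.97°  ·
  (2,3): δ = 127.71°  ·
  (2,4): δ = 102.54°  ·
  (2,5): δ = 43.47°  ·
  (3,4): δ = 154.83°  ·
  (3,5): δ = 95.76°  ·
  (4,5): δ = 120.93°  ·
antipodal pairs: 2

count = 2; pairs: (0,3), (1,4)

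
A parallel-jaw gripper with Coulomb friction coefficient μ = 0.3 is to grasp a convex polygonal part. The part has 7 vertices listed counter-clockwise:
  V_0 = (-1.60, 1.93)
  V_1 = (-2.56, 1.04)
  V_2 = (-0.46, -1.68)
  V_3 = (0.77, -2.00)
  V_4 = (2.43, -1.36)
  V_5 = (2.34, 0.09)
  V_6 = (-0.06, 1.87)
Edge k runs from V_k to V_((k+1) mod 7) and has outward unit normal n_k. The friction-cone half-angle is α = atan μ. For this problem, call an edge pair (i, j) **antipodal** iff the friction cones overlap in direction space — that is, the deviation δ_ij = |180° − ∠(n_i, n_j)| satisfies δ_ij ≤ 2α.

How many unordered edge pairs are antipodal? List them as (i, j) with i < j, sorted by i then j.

count = 5; pairs: (0,3), (1,5), (2,5), (2,6), (3,6)

α = atan 0.3 = 16.70°;  2α = 33.40°
n_0 = (-0.6799, +0.7333)
n_1 = (-0.7915, -0.6111)
n_2 = (-0.2518, -0.9678)
n_3 = (+0.3597, -0.9331)
n_4 = (+0.9981, +0.0619)
n_5 = (+0.5957, +0.8032)
n_6 = (+0.0389, +0.9992)
  (0,1): δ = 95.16°  ·
  (0,2): δ = 57.42°  ·
  (0,3): δ = 21.75°  ✓
  (0,4): δ = 50.72°  ·
  (0,5): δ = 100.60°  ·
  (0,6): δ = 134.94°  ·
  (1,2): δ = 142.25°  ·
  (1,3): δ = 106.59°  ·
  (1,4): δ = 34.12°  ·
  (1,5): δ = 15.77°  ✓
  (1,6): δ = 50.10°  ·
  (2,3): δ = 144.33°  ·
  (2,4): δ = 71.87°  ·
  (2,5): δ = 21.98°  ✓
  (2,6): δ = 12.35°  ✓
  (3,4): δ = 107.53°  ·
  (3,5): δ = 57.65°  ·
  (3,6): δ = 23.31°  ✓
  (4,5): δ = 130.11°  ·
  (4,6): δ = 95.78°  ·
  (5,6): δ = 145.67°  ·
antipodal pairs: 5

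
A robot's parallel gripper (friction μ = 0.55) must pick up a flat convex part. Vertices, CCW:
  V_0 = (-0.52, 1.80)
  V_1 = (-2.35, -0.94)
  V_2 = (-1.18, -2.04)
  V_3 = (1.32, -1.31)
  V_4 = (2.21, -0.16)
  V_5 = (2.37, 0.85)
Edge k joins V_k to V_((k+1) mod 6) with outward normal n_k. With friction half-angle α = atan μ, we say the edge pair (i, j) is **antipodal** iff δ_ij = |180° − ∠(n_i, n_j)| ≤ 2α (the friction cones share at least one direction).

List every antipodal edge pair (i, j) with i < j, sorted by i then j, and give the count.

count = 6; pairs: (0,2), (0,3), (0,4), (1,4), (1,5), (2,5)

α = atan 0.55 = 28.81°;  2α = 57.62°
n_0 = (-0.8316, +0.5554)
n_1 = (-0.6850, -0.7286)
n_2 = (+0.2803, -0.9599)
n_3 = (+0.7908, -0.6120)
n_4 = (+0.9877, -0.1565)
n_5 = (+0.3123, +0.9500)
  (0,1): δ = 99.50°  ·
  (0,2): δ = 39.98°  ✓
  (0,3): δ = 4.00°  ✓
  (0,4): δ = 24.74°  ✓
  (0,5): δ = 105.54°  ·
  (1,2): δ = 120.49°  ·
  (1,3): δ = 84.50°  ·
  (1,4): δ = 55.77°  ✓
  (1,5): δ = 25.04°  ✓
  (2,3): δ = 144.01°  ·
  (2,4): δ = 115.28°  ·
  (2,5): δ = 34.47°  ✓
  (3,4): δ = 151.26°  ·
  (3,5): δ = 70.46°  ·
  (4,5): δ = 99.19°  ·
antipodal pairs: 6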